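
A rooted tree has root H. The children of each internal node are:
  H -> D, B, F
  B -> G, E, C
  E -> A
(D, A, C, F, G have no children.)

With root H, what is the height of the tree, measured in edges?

3

A deepest node is A, reached by H → B → E → A.
That path has 3 edges, so the height is 3.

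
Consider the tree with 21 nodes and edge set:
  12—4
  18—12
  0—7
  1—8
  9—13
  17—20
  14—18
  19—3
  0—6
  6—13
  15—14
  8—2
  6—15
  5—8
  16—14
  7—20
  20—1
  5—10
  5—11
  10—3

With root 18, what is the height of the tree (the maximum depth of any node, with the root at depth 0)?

The longest root-to-leaf path is 18–14–15–6–0–7–20–1–8–5–10–3–19 (12 edges).

12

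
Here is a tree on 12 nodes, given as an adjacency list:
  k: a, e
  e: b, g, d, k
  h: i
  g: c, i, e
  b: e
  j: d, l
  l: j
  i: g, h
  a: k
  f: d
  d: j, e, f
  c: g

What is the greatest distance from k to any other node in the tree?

The node farthest from k is l (h also at distance 4), via k–e–d–j–l — 4 edges.

4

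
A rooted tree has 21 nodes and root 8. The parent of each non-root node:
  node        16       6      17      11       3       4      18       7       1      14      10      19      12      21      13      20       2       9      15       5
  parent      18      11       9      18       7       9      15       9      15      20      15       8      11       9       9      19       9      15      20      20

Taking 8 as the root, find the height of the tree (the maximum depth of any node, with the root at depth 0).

6

6 sits deepest: 8 – 19 – 20 – 15 – 18 – 11 – 6 — 6 edges from the root.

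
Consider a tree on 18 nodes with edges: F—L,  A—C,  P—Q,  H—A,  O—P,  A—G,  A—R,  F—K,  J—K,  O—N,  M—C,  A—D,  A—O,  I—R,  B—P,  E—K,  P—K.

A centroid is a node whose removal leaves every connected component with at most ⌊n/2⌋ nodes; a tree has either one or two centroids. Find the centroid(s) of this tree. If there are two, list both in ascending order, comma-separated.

Removing O splits the tree into components of sizes 8, 8, 1; the largest is 8 ≤ ⌊18/2⌋ = 9.
Every other node leaves some component of size > 9, so the centroid is unique.

O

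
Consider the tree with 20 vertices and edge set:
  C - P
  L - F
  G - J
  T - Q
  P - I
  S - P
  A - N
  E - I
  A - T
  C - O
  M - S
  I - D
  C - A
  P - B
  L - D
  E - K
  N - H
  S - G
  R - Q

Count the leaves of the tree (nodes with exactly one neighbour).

8

Degree-1 nodes: B, F, H, J, K, M, O, R — 8 of them.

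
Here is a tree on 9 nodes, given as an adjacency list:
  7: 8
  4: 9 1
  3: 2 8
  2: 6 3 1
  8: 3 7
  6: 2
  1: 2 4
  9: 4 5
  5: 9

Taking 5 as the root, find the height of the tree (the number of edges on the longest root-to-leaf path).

7

7 sits deepest: 5-9-4-1-2-3-8-7 — 7 edges from the root.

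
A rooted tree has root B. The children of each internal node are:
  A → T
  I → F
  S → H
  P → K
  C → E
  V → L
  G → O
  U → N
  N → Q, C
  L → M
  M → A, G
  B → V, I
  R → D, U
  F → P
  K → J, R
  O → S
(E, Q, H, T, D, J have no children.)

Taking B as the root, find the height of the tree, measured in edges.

The longest root-to-leaf path is B – I – F – P – K – R – U – N – C – E (9 edges).

9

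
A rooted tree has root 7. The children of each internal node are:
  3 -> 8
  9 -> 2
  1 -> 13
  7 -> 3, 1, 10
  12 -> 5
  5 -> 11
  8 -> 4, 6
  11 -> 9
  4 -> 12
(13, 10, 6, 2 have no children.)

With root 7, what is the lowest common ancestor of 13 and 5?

Path 13→root: 13 1 7; path 5→root: 5 12 4 8 3 7.
First common node: 7.

7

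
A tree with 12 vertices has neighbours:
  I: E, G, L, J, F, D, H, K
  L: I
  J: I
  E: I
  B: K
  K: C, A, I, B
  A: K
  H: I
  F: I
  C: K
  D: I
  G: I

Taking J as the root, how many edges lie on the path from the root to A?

Path from J to A: J–I–K–A, which has 3 edges.

3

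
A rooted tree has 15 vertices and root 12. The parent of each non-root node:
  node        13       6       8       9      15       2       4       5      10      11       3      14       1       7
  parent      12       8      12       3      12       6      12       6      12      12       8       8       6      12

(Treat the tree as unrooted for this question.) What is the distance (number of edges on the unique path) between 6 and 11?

3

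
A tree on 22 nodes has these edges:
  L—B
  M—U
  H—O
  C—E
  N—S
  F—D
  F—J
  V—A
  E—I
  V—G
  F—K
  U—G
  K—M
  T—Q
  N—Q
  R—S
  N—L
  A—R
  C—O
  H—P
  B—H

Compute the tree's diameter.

A longest path is D – F – K – M – U – G – V – A – R – S – N – L – B – H – O – C – E – I, with 17 edges.

17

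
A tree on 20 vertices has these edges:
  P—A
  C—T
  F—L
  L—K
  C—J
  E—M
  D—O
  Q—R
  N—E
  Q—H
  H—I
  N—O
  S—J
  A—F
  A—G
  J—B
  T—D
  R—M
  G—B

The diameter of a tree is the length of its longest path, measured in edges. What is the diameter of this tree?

17

BFS from I reaches K last, at distance 17; BFS from K confirms no node is farther.
Path: I–H–Q–R–M–E–N–O–D–T–C–J–B–G–A–F–L–K.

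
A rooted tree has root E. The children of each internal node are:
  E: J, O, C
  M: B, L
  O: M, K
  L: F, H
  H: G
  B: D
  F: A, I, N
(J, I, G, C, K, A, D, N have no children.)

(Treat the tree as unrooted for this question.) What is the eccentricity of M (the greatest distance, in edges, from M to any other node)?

3

Distances from M peak at 3, attained at C (N, J, I, A, G also at distance 3).
M–O–E–C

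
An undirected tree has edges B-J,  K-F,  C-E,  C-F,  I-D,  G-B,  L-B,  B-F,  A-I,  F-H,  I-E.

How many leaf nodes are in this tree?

7

Exactly 7 nodes have a single neighbour: A, D, G, H, J, K, L.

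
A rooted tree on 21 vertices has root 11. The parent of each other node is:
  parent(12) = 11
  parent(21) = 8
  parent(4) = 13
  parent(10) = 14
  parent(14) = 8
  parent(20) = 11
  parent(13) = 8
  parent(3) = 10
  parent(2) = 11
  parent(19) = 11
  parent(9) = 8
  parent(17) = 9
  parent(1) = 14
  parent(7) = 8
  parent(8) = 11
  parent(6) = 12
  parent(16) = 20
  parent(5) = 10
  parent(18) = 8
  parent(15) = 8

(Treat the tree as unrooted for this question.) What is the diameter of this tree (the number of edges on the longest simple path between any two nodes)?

BFS from 16 reaches 3 last, at distance 6; BFS from 3 confirms no node is farther.
Path: 16 – 20 – 11 – 8 – 14 – 10 – 3.

6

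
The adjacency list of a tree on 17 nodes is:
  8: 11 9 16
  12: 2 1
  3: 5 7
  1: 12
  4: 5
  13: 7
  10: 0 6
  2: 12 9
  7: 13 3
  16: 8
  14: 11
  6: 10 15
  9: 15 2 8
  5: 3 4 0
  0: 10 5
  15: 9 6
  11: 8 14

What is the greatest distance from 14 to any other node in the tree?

Distances from 14 peak at 11, attained at 13.
14 – 11 – 8 – 9 – 15 – 6 – 10 – 0 – 5 – 3 – 7 – 13

11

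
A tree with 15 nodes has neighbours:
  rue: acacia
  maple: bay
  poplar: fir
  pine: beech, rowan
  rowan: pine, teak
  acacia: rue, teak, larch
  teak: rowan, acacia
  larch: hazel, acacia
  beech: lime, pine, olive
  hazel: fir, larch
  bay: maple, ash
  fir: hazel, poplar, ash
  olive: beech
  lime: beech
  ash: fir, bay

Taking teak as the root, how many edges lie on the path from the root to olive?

Path from teak to olive: teak–rowan–pine–beech–olive, which has 4 edges.

4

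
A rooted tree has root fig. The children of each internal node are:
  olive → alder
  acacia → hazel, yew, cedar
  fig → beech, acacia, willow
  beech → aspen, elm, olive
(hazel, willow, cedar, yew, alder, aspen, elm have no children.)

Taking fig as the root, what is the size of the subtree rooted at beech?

Descendants of beech (including itself): beech, olive, elm, aspen, alder. That's 5.

5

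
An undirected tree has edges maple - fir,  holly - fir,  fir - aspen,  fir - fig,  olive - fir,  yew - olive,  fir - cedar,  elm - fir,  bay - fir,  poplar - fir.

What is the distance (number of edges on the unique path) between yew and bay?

The path is yew – olive – fir – bay, which has 3 edges.

3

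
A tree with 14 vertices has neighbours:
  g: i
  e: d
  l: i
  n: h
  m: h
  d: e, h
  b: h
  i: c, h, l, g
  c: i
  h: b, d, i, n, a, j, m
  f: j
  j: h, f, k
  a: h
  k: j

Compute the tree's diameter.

A longest path is g - i - h - d - e, with 4 edges.

4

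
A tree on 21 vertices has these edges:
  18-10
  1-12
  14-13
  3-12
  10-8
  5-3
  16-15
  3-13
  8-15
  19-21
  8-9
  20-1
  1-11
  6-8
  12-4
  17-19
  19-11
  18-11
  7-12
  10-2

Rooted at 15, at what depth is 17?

15 – 8 – 10 – 18 – 11 – 19 – 17 — 6 edges.

6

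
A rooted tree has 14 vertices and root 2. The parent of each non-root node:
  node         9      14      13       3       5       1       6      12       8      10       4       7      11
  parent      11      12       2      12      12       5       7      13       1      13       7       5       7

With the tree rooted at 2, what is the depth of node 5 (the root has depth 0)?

3

2 – 13 – 12 – 5 — 3 edges.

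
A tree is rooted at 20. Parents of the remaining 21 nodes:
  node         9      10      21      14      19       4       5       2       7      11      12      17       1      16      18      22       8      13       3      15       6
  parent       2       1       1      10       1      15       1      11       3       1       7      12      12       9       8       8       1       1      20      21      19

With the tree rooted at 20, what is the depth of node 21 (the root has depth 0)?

5

Path from 20 to 21: 20 → 3 → 7 → 12 → 1 → 21, which has 5 edges.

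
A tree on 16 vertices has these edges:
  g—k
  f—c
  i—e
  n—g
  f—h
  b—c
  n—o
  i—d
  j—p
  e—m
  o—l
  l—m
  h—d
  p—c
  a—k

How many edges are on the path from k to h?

9

k - g - n - o - l - m - e - i - d - h: 9 edges.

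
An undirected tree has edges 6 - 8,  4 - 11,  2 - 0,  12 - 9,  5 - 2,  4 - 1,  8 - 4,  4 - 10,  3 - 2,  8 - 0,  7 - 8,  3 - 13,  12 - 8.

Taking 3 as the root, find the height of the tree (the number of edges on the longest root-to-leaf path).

5

1 sits deepest: 3–2–0–8–4–1 — 5 edges from the root.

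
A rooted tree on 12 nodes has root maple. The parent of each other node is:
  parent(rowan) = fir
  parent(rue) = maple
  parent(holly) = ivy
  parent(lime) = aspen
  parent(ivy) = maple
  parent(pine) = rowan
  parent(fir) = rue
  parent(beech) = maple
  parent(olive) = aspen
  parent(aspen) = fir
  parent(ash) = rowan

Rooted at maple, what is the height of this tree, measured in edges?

4

A deepest node is ash, reached by maple–rue–fir–rowan–ash.
That path has 4 edges, so the height is 4.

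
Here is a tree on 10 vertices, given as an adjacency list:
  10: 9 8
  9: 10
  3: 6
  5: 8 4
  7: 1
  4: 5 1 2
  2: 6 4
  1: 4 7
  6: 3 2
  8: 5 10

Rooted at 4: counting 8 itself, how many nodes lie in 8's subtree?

3

Descendants of 8 (including itself): 8, 10, 9. That's 3.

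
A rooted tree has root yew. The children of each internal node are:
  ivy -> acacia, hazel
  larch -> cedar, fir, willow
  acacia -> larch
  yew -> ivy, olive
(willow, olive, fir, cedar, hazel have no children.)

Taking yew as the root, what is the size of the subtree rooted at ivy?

7

ivy's subtree: {ivy, acacia, hazel, larch, cedar, fir, willow}, size 7.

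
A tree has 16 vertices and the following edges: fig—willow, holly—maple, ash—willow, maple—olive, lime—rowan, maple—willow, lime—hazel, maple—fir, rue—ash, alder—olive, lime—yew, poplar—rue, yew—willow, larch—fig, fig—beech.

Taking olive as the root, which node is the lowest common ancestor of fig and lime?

willow

Path fig→root: fig willow maple olive; path lime→root: lime yew willow maple olive.
First common node: willow.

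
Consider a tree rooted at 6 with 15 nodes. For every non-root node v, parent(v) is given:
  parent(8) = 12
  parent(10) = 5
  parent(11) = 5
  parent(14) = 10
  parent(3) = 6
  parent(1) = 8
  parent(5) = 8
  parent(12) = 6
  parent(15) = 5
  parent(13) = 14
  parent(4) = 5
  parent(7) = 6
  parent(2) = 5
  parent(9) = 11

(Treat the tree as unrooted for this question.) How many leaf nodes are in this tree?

Exactly 8 nodes have a single neighbour: 1, 2, 3, 4, 7, 9, 13, 15.

8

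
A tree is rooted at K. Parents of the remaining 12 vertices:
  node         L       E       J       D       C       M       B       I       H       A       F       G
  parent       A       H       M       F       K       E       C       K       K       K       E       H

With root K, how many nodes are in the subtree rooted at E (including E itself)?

The subtree rooted at E contains: E, M, F, J, D — 5 nodes.

5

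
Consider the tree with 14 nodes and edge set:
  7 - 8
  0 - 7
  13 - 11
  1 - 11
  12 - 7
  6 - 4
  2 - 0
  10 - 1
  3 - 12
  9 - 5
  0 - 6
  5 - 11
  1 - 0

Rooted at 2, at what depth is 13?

4

2 – 0 – 1 – 11 – 13 — 4 edges.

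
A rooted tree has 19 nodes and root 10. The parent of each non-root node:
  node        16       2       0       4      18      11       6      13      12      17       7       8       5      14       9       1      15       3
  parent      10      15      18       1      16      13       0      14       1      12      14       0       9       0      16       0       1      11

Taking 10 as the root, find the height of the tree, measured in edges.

3 sits deepest: 10–16–18–0–14–13–11–3 — 7 edges from the root.

7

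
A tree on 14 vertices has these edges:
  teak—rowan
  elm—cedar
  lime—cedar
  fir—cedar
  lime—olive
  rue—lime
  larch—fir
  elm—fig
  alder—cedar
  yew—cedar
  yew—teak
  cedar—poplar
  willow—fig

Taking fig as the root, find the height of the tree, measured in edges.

The longest root-to-leaf path is fig – elm – cedar – yew – teak – rowan (5 edges).

5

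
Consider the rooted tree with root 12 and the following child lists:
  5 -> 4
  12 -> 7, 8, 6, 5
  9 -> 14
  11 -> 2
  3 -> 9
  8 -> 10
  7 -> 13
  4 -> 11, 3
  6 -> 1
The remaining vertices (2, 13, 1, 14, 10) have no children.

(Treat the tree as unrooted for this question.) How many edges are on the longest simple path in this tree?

7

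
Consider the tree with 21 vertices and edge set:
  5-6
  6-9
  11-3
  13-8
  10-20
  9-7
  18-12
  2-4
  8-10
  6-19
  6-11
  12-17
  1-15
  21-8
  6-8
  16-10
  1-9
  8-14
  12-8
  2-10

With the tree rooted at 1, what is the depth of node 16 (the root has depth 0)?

5

1–9–6–8–10–16 — 5 edges.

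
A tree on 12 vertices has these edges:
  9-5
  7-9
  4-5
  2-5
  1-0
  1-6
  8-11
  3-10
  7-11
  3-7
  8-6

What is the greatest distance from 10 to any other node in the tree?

7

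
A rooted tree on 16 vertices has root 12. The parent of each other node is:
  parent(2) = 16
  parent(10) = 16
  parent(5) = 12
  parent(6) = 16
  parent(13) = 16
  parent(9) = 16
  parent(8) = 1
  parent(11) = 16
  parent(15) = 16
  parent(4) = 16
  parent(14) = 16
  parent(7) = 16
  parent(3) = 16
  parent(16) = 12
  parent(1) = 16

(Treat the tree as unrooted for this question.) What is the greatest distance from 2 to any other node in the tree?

The node farthest from 2 is 5 (8 also at distance 3), via 2 – 16 – 12 – 5 — 3 edges.

3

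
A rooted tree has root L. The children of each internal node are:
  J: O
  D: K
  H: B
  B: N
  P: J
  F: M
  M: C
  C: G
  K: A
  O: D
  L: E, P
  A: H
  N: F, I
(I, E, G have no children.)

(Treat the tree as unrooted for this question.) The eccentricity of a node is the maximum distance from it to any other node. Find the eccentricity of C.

13

A farthest node from C is E.
The path C-M-F-N-B-H-A-K-D-O-J-P-L-E has 13 edges.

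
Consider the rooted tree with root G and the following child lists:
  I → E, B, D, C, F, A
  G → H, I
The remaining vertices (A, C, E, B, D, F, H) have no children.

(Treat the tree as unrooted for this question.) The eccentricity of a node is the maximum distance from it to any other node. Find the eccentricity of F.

3

A farthest node from F is H.
The path F – I – G – H has 3 edges.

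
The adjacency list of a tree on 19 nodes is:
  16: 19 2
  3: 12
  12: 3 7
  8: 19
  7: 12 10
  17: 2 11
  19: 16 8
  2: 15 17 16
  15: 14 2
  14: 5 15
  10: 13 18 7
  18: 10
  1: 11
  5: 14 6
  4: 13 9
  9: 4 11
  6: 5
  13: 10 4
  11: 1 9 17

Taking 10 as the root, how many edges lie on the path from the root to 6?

Climbing from 6 to the root: 6 – 5 – 14 – 15 – 2 – 17 – 11 – 9 – 4 – 13 – 10. That's 10 steps.

10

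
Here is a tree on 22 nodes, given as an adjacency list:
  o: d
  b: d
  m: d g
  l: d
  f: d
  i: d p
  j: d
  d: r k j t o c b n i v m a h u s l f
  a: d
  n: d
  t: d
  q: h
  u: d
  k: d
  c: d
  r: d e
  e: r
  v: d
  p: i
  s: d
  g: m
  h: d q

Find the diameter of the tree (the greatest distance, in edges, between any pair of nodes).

A longest path is g-m-d-h-q, with 4 edges.

4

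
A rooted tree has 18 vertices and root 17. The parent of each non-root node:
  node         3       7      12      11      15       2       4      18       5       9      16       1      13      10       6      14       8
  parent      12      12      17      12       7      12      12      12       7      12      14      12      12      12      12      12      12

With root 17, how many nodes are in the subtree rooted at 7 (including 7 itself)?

The subtree rooted at 7 contains: 7, 5, 15 — 3 nodes.

3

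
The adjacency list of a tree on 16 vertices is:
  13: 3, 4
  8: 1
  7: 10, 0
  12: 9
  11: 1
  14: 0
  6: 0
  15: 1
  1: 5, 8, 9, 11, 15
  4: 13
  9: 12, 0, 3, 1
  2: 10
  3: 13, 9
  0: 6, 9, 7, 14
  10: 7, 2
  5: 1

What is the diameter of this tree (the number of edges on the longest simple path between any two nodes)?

A longest path is 2 - 10 - 7 - 0 - 9 - 3 - 13 - 4, with 7 edges.

7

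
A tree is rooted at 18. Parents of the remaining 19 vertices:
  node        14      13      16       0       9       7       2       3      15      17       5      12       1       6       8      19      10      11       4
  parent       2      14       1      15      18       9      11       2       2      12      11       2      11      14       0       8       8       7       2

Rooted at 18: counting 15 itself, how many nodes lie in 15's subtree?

Descendants of 15 (including itself): 15, 0, 8, 10, 19. That's 5.

5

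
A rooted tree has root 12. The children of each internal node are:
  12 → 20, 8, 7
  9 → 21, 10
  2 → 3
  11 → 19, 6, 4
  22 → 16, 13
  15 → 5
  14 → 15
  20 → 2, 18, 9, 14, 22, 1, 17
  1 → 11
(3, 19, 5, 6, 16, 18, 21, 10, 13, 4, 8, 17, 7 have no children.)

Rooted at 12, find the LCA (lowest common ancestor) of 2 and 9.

20

Path 2→root: 2 20 12; path 9→root: 9 20 12.
First common node: 20.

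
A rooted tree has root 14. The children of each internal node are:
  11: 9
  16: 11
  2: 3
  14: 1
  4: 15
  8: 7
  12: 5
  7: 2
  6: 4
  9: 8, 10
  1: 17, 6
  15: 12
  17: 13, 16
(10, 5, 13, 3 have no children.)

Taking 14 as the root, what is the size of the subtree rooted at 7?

The subtree rooted at 7 contains: 7, 2, 3 — 3 nodes.

3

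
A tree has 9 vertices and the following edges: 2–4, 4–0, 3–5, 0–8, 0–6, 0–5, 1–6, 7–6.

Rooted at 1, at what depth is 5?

Climbing from 5 to the root: 5–0–6–1. That's 3 steps.

3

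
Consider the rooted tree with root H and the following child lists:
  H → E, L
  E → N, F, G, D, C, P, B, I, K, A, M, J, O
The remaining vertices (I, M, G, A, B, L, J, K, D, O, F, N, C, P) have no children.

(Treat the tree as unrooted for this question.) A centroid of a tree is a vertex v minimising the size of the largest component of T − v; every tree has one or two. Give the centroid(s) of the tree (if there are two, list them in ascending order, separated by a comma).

E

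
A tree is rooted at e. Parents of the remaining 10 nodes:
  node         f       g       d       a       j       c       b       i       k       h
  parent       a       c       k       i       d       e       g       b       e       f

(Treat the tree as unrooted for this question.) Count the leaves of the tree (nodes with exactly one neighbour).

2

Exactly 2 nodes have a single neighbour: h, j.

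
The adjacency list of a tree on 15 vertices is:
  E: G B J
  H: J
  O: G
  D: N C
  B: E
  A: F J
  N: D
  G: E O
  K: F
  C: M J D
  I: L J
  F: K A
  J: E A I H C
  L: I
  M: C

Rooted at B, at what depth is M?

Climbing from M to the root: M–C–J–E–B. That's 4 steps.

4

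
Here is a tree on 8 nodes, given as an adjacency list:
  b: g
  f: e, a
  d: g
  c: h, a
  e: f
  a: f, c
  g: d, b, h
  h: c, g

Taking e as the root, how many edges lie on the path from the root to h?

e → f → a → c → h — 4 edges.

4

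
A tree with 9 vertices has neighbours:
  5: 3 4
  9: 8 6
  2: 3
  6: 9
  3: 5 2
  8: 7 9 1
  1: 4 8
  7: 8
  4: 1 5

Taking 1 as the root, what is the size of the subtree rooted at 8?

The subtree rooted at 8 contains: 8, 7, 9, 6 — 4 nodes.

4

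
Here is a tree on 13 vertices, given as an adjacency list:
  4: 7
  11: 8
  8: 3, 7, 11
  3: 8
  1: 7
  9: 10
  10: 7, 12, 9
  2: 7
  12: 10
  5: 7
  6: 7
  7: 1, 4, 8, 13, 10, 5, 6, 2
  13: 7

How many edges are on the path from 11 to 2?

3

The path is 11 – 8 – 7 – 2, which has 3 edges.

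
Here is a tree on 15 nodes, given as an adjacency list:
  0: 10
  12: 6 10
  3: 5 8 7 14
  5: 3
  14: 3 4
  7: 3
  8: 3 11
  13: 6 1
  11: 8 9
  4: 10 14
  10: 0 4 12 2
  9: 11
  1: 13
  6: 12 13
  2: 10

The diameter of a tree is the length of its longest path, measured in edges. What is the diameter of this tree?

10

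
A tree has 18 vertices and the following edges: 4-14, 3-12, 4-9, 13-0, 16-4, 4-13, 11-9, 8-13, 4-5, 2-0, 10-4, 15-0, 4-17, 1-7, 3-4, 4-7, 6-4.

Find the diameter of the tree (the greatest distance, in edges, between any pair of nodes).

5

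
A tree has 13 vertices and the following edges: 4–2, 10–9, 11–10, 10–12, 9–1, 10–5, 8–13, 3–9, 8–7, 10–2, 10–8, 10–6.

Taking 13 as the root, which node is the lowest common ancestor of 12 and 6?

Ancestors of 12 (toward the root): 12, 10, 8, 13.
Ancestors of 6: 6, 10, 8, 13.
The deepest node appearing in both lists is 10.

10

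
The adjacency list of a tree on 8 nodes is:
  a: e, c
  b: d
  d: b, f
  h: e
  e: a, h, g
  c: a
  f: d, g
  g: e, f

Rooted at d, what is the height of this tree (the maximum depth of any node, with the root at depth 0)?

c sits deepest: d → f → g → e → a → c — 5 edges from the root.

5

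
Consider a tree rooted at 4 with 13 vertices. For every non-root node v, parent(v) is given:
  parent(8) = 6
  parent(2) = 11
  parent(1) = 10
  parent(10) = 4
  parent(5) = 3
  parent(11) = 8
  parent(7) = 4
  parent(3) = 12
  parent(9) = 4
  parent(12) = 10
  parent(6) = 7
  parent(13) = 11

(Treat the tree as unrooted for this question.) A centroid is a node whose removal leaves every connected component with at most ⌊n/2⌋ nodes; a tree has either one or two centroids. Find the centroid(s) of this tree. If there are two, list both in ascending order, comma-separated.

4

Removing 4 splits the tree into components of sizes 6, 5, 1; the largest is 6 ≤ ⌊13/2⌋ = 6.
No neighbour of 4 does as well, so 4 is the unique centroid.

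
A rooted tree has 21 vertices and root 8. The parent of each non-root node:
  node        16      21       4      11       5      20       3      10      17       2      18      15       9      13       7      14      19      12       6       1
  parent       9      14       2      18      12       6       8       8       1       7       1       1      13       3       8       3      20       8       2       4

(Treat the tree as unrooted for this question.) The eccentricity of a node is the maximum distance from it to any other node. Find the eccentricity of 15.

A farthest node from 15 is 16.
The path 15-1-4-2-7-8-3-13-9-16 has 9 edges.

9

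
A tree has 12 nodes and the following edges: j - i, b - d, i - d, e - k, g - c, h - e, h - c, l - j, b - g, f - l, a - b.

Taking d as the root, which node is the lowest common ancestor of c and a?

Path c→root: c g b d; path a→root: a b d.
First common node: b.

b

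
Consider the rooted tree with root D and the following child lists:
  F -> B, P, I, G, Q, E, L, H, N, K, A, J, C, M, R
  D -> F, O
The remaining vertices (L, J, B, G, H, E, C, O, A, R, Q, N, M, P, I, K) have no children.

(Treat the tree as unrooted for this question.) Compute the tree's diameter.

BFS from O reaches B last, at distance 3; BFS from B confirms no node is farther.
Path: O - D - F - B.

3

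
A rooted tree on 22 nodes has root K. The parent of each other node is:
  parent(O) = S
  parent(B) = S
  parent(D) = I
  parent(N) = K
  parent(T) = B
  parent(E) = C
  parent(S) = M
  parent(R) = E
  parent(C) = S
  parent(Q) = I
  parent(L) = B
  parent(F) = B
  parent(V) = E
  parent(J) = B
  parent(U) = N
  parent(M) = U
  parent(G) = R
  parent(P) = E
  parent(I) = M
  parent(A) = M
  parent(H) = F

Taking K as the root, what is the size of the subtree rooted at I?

3

Descendants of I (including itself): I, Q, D. That's 3.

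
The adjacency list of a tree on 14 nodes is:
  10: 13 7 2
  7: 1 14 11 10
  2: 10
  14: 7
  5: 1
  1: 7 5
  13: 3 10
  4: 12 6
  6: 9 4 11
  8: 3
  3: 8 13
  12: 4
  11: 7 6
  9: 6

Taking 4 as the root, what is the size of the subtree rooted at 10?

5

The subtree rooted at 10 contains: 10, 13, 2, 3, 8 — 5 nodes.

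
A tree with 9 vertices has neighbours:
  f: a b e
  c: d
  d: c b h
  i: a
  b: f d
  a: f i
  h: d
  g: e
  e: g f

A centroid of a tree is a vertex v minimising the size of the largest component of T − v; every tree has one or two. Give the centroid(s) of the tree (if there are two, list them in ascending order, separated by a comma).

Removing f splits the tree into components of sizes 4, 2, 2; the largest is 4 ≤ ⌊9/2⌋ = 4.
Every other node leaves some component of size > 4, so the centroid is unique.

f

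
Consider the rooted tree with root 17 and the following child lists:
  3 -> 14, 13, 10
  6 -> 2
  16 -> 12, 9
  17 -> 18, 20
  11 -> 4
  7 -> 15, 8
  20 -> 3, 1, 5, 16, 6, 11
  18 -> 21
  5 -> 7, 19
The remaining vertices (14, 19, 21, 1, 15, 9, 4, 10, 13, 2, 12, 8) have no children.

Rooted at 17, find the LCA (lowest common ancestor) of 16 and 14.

Ancestors of 16 (toward the root): 16, 20, 17.
Ancestors of 14: 14, 3, 20, 17.
The deepest node appearing in both lists is 20.

20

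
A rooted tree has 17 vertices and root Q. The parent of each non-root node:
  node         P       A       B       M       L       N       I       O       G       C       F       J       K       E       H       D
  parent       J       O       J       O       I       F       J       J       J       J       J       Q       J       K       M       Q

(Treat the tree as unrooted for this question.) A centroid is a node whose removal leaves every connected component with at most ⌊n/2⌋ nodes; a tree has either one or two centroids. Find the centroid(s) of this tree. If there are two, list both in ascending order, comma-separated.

J

Removing J splits the tree into components of sizes 4, 2, 2, 2, 2, 1, 1, 1, 1; the largest is 4 ≤ ⌊17/2⌋ = 8.
Every other node leaves some component of size > 8, so the centroid is unique.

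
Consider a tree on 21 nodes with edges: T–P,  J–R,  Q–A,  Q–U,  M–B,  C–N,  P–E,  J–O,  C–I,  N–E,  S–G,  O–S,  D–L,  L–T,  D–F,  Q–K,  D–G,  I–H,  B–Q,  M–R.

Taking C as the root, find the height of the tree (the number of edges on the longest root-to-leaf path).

A deepest node is K, reached by C → N → E → P → T → L → D → G → S → O → J → R → M → B → Q → K.
That path has 15 edges, so the height is 15.

15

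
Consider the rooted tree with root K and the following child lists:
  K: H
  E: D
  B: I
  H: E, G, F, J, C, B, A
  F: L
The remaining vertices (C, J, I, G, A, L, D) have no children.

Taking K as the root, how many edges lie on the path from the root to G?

2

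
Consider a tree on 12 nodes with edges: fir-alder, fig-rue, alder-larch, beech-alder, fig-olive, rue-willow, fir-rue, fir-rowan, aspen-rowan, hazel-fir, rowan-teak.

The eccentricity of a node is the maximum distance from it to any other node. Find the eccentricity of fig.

4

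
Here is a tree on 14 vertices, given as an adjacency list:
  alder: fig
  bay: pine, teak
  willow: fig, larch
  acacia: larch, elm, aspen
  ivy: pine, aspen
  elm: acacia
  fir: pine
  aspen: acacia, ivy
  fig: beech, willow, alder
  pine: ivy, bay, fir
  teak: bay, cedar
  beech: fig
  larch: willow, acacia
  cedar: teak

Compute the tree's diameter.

10

A longest path is cedar – teak – bay – pine – ivy – aspen – acacia – larch – willow – fig – beech, with 10 edges.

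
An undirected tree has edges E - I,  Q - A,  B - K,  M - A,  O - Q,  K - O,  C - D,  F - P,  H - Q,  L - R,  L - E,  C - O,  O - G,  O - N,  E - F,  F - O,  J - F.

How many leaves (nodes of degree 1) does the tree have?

10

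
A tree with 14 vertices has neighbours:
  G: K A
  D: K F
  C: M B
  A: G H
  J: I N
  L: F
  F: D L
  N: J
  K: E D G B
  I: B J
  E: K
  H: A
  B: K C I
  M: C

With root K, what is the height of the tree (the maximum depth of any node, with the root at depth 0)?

4

A deepest node is N, reached by K–B–I–J–N.
That path has 4 edges, so the height is 4.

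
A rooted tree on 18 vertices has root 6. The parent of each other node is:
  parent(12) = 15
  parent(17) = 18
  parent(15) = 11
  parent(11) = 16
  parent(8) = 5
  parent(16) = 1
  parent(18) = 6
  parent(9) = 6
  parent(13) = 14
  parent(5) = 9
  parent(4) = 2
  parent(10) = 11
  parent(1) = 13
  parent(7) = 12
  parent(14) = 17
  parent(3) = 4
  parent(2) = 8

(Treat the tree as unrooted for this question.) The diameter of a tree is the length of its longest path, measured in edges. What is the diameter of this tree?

16

A longest path is 7 - 12 - 15 - 11 - 16 - 1 - 13 - 14 - 17 - 18 - 6 - 9 - 5 - 8 - 2 - 4 - 3, with 16 edges.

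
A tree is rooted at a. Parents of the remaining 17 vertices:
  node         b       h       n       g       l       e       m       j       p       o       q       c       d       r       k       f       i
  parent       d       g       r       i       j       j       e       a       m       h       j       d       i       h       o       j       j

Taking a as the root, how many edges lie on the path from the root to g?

a – j – i – g — 3 edges.

3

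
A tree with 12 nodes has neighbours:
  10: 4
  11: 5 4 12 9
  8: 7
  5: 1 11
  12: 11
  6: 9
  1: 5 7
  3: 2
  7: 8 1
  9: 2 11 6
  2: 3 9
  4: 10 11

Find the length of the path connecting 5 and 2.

3

The path is 5 – 11 – 9 – 2, which has 3 edges.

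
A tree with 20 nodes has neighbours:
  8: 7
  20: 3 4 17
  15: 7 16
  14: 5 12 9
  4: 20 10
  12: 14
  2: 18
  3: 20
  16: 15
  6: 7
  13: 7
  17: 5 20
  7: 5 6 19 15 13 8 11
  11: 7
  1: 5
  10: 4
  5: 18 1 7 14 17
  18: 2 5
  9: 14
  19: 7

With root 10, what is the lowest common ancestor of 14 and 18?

14's ancestor chain is 14, 5, 17, 20, 4, 10 and 18's is 18, 5, 17, 20, 4, 10; they first meet at 5.

5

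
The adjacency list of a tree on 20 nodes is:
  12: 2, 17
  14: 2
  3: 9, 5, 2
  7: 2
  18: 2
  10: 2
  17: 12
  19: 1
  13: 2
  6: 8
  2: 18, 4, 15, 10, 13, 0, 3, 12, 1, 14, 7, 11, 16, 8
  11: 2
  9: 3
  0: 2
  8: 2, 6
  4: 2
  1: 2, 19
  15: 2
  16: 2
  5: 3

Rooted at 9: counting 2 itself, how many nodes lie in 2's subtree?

17

2's subtree: {2, 8, 16, 13, 11, 1, 0, 7, 4, 18, 15, 10, 12, 14, 6, 19, 17}, size 17.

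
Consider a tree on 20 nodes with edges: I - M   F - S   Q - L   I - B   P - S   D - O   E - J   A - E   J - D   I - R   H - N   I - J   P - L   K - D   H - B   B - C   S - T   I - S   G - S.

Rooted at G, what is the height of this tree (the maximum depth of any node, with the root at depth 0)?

A deepest node is A, reached by G – S – I – J – E – A.
That path has 5 edges, so the height is 5.

5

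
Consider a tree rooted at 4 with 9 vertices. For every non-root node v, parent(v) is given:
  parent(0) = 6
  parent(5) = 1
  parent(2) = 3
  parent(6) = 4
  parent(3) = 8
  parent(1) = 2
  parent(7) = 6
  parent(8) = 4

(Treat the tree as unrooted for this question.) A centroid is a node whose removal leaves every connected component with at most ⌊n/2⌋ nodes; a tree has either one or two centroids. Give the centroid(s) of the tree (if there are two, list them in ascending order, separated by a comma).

8

If 8 is removed the pieces have sizes 4, 4, all ≤ ⌊9/2⌋ = 4.
No neighbour of 8 does as well, so 8 is the unique centroid.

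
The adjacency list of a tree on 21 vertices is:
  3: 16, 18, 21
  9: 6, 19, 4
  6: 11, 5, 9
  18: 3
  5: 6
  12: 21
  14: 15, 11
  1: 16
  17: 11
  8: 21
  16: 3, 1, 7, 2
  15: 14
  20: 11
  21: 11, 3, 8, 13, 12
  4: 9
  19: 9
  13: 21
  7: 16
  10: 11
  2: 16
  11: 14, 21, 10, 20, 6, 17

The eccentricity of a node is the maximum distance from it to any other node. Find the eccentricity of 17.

5

A farthest node from 17 is 7 (2, 1 also at distance 5).
The path 17-11-21-3-16-7 has 5 edges.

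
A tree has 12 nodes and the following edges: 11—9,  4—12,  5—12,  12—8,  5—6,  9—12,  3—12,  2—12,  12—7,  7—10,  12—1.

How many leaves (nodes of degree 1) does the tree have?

8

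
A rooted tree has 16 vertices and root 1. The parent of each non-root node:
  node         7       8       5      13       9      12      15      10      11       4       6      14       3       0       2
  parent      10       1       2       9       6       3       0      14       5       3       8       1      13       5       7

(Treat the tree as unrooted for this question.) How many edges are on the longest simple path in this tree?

13

A longest path is 15 – 0 – 5 – 2 – 7 – 10 – 14 – 1 – 8 – 6 – 9 – 13 – 3 – 12, with 13 edges.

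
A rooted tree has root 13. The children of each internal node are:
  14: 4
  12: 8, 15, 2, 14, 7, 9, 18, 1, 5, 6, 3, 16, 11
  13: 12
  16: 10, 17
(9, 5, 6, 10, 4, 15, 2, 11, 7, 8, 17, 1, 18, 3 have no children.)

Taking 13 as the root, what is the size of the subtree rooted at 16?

3

16's subtree: {16, 10, 17}, size 3.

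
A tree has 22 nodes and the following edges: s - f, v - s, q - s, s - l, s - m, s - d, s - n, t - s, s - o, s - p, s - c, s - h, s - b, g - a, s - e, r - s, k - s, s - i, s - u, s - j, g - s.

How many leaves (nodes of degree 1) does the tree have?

20

Degree-1 nodes: a, b, c, d, e, f, h, i, j, k, l, m, n, o, p, q, r, t, u, v — 20 of them.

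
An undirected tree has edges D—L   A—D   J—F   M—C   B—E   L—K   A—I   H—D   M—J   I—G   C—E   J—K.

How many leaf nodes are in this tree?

4

Degree-1 nodes: B, F, G, H — 4 of them.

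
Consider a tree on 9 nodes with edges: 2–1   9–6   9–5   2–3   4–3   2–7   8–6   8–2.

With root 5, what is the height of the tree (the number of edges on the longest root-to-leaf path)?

The longest root-to-leaf path is 5 – 9 – 6 – 8 – 2 – 3 – 4 (6 edges).

6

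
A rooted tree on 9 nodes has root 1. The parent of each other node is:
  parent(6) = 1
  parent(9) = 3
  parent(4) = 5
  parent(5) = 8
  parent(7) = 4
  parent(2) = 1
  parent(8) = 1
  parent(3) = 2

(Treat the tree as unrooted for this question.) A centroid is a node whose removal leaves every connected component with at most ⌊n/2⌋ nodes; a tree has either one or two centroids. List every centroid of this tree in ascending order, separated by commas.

1

Delete 1: the remaining components have sizes 4, 3, 1. Max 4 ≤ 4, so 1 is a centroid.
No neighbour of 1 does as well, so 1 is the unique centroid.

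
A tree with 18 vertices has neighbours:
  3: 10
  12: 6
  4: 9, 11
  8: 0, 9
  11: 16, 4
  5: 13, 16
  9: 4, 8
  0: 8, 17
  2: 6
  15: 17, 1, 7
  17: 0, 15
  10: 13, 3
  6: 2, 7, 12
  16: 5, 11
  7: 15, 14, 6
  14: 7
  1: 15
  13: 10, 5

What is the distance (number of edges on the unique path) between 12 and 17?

4

12–6–7–15–17: 4 edges.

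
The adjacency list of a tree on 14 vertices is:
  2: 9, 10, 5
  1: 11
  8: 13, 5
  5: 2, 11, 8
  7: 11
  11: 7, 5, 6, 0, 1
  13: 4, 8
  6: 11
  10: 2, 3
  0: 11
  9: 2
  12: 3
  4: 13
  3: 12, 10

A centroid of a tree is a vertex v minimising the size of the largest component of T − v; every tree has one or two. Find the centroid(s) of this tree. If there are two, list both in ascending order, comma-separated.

Delete 5: the remaining components have sizes 5, 5, 3. Max 5 ≤ 7, so 5 is a centroid.
No neighbour of 5 does as well, so 5 is the unique centroid.

5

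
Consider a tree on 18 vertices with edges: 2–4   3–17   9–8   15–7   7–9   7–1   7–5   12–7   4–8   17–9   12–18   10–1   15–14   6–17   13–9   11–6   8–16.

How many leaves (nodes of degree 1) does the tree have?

Degree-1 nodes: 2, 3, 5, 10, 11, 13, 14, 16, 18 — 9 of them.

9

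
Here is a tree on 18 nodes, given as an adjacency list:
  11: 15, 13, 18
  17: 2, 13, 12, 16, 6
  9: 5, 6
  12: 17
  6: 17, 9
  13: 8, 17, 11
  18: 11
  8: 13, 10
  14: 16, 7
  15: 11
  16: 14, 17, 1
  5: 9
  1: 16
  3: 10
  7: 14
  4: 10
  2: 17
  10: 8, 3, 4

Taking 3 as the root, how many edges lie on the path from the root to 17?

4

Climbing from 17 to the root: 17 → 13 → 8 → 10 → 3. That's 4 steps.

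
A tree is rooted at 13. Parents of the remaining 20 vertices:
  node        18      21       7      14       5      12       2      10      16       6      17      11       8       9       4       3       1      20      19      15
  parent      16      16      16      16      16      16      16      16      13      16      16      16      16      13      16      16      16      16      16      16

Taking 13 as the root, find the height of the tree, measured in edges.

The longest root-to-leaf path is 13-16-8 (2 edges).

2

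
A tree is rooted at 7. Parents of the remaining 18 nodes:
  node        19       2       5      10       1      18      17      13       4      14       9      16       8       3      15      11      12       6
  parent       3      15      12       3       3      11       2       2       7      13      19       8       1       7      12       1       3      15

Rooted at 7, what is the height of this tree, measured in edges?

6

The longest root-to-leaf path is 7 – 3 – 12 – 15 – 2 – 13 – 14 (6 edges).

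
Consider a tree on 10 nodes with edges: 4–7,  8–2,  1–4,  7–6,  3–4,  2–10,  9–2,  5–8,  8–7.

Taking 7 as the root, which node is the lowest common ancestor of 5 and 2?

Path 5→root: 5 8 7; path 2→root: 2 8 7.
First common node: 8.

8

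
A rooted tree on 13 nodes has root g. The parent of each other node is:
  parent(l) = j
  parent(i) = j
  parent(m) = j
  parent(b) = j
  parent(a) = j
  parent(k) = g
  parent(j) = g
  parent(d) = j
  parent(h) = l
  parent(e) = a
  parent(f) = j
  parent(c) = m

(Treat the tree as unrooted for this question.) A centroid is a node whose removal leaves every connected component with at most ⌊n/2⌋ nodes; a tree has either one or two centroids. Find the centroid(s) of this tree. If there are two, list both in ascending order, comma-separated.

j

Delete j: the remaining components have sizes 2, 2, 2, 2, 1, 1, 1, 1. Max 2 ≤ 6, so j is a centroid.
No neighbour of j does as well, so j is the unique centroid.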